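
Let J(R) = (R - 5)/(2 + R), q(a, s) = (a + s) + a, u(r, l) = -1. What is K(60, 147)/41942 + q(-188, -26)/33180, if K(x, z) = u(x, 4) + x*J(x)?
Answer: -19540116/1797529265 ≈ -0.010871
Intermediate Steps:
q(a, s) = s + 2*a
J(R) = (-5 + R)/(2 + R)
K(x, z) = -1 + x*(-5 + x)/(2 + x) (K(x, z) = -1 + x*((-5 + x)/(2 + x)) = -1 + x*(-5 + x)/(2 + x))
K(60, 147)/41942 + q(-188, -26)/33180 = ((-2 - 1*60 + 60*(-5 + 60))/(2 + 60))/41942 + (-26 + 2*(-188))/33180 = ((-2 - 60 + 60*55)/62)*(1/41942) + (-26 - 376)*(1/33180) = ((-2 - 60 + 3300)/62)*(1/41942) - 402*1/33180 = ((1/62)*3238)*(1/41942) - 67/5530 = (1619/31)*(1/41942) - 67/5530 = 1619/1300202 - 67/5530 = -19540116/1797529265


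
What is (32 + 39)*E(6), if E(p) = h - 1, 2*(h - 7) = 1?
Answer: 923/2 ≈ 461.50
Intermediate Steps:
h = 15/2 (h = 7 + (½)*1 = 7 + ½ = 15/2 ≈ 7.5000)
E(p) = 13/2 (E(p) = 15/2 - 1 = 13/2)
(32 + 39)*E(6) = (32 + 39)*(13/2) = 71*(13/2) = 923/2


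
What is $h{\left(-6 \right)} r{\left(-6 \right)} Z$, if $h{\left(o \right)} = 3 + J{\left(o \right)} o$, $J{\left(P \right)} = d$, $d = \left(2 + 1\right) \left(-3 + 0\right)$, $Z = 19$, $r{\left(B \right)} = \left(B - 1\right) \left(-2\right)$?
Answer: $15162$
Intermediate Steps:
$r{\left(B \right)} = 2 - 2 B$ ($r{\left(B \right)} = \left(-1 + B\right) \left(-2\right) = 2 - 2 B$)
$d = -9$ ($d = 3 \left(-3\right) = -9$)
$J{\left(P \right)} = -9$
$h{\left(o \right)} = 3 - 9 o$
$h{\left(-6 \right)} r{\left(-6 \right)} Z = \left(3 - -54\right) \left(2 - -12\right) 19 = \left(3 + 54\right) \left(2 + 12\right) 19 = 57 \cdot 14 \cdot 19 = 798 \cdot 19 = 15162$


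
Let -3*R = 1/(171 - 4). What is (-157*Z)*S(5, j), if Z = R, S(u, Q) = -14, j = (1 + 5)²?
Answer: -2198/501 ≈ -4.3872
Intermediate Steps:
j = 36 (j = 6² = 36)
R = -1/501 (R = -1/(3*(171 - 4)) = -⅓/167 = -⅓*1/167 = -1/501 ≈ -0.0019960)
Z = -1/501 ≈ -0.0019960
(-157*Z)*S(5, j) = -157*(-1/501)*(-14) = (157/501)*(-14) = -2198/501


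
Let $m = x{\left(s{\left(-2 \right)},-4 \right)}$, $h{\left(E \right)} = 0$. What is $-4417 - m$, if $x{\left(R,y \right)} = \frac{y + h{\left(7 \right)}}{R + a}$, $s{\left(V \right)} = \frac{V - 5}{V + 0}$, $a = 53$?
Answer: $- \frac{499113}{113} \approx -4416.9$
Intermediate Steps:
$s{\left(V \right)} = \frac{-5 + V}{V}$
$x{\left(R,y \right)} = \frac{y}{53 + R}$ ($x{\left(R,y \right)} = \frac{y + 0}{R + 53} = \frac{y}{53 + R}$)
$m = - \frac{8}{113}$ ($m = - \frac{4}{53 + \frac{-5 - 2}{-2}} = - \frac{4}{53 - - \frac{7}{2}} = - \frac{4}{53 + \frac{7}{2}} = - \frac{4}{\frac{113}{2}} = \left(-4\right) \frac{2}{113} = - \frac{8}{113} \approx -0.070796$)
$-4417 - m = -4417 - - \frac{8}{113} = -4417 + \frac{8}{113} = - \frac{499113}{113}$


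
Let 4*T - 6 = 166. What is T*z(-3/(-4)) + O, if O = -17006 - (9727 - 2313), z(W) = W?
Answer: -97551/4 ≈ -24388.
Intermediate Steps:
T = 43 (T = 3/2 + (1/4)*166 = 3/2 + 83/2 = 43)
O = -24420 (O = -17006 - 1*7414 = -17006 - 7414 = -24420)
T*z(-3/(-4)) + O = 43*(-3/(-4)) - 24420 = 43*(-3*(-1/4)) - 24420 = 43*(3/4) - 24420 = 129/4 - 24420 = -97551/4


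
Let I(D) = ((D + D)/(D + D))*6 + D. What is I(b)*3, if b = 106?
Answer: 336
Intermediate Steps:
I(D) = 6 + D (I(D) = ((2*D)/((2*D)))*6 + D = ((2*D)*(1/(2*D)))*6 + D = 1*6 + D = 6 + D)
I(b)*3 = (6 + 106)*3 = 112*3 = 336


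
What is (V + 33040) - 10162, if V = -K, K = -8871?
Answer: 31749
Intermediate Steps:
V = 8871 (V = -1*(-8871) = 8871)
(V + 33040) - 10162 = (8871 + 33040) - 10162 = 41911 - 10162 = 31749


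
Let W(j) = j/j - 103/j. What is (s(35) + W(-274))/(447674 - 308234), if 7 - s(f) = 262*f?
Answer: -502057/7641312 ≈ -0.065703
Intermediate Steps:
s(f) = 7 - 262*f
W(j) = 1 - 103/j
(s(35) + W(-274))/(447674 - 308234) = ((7 - 262*35) + (-103 - 274)/(-274))/(447674 - 308234) = ((7 - 9170) - 1/274*(-377))/139440 = (-9163 + 377/274)*(1/139440) = -2510285/274*1/139440 = -502057/7641312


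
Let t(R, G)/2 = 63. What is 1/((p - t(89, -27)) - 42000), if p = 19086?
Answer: -1/23040 ≈ -4.3403e-5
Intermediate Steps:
t(R, G) = 126 (t(R, G) = 2*63 = 126)
1/((p - t(89, -27)) - 42000) = 1/((19086 - 1*126) - 42000) = 1/((19086 - 126) - 42000) = 1/(18960 - 42000) = 1/(-23040) = -1/23040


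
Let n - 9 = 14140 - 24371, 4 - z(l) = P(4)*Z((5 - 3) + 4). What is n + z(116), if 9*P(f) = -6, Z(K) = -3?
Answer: -10220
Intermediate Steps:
P(f) = -⅔ (P(f) = (⅑)*(-6) = -⅔)
z(l) = 2 (z(l) = 4 - (-2)*(-3)/3 = 4 - 1*2 = 4 - 2 = 2)
n = -10222 (n = 9 + (14140 - 24371) = 9 - 10231 = -10222)
n + z(116) = -10222 + 2 = -10220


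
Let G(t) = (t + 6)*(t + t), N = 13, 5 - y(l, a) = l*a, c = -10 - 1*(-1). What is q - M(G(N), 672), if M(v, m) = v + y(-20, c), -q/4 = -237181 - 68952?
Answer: 1224213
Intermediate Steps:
q = 1224532 (q = -4*(-237181 - 68952) = -4*(-306133) = 1224532)
c = -9 (c = -10 + 1 = -9)
y(l, a) = 5 - a*l (y(l, a) = 5 - l*a = 5 - a*l)
G(t) = 2*t*(6 + t) (G(t) = (6 + t)*(2*t) = 2*t*(6 + t))
M(v, m) = -175 + v (M(v, m) = v + (5 - 1*(-9)*(-20)) = v + (5 - 180) = v - 175 = -175 + v)
q - M(G(N), 672) = 1224532 - (-175 + 2*13*(6 + 13)) = 1224532 - (-175 + 2*13*19) = 1224532 - (-175 + 494) = 1224532 - 1*319 = 1224532 - 319 = 1224213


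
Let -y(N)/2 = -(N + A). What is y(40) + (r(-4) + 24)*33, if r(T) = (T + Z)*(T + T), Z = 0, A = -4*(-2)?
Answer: 1944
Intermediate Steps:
A = 8
y(N) = 16 + 2*N (y(N) = -(-2)*(N + 8) = -(-2)*(8 + N) = -2*(-8 - N) = 16 + 2*N)
r(T) = 2*T² (r(T) = (T + 0)*(T + T) = T*(2*T) = 2*T²)
y(40) + (r(-4) + 24)*33 = (16 + 2*40) + (2*(-4)² + 24)*33 = (16 + 80) + (2*16 + 24)*33 = 96 + (32 + 24)*33 = 96 + 56*33 = 96 + 1848 = 1944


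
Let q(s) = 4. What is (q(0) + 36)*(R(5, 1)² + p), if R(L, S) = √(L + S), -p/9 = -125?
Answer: 45240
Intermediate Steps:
p = 1125 (p = -9*(-125) = 1125)
(q(0) + 36)*(R(5, 1)² + p) = (4 + 36)*((√(5 + 1))² + 1125) = 40*((√6)² + 1125) = 40*(6 + 1125) = 40*1131 = 45240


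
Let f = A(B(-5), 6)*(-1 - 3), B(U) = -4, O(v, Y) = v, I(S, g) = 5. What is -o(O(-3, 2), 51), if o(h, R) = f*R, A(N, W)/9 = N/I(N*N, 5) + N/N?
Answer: 1836/5 ≈ 367.20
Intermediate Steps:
A(N, W) = 9 + 9*N/5 (A(N, W) = 9*(N/5 + N/N) = 9*(N*(1/5) + 1) = 9*(N/5 + 1) = 9*(1 + N/5) = 9 + 9*N/5)
f = -36/5 (f = (9 + (9/5)*(-4))*(-1 - 3) = (9 - 36/5)*(-4) = (9/5)*(-4) = -36/5 ≈ -7.2000)
o(h, R) = -36*R/5
-o(O(-3, 2), 51) = -(-36)*51/5 = -1*(-1836/5) = 1836/5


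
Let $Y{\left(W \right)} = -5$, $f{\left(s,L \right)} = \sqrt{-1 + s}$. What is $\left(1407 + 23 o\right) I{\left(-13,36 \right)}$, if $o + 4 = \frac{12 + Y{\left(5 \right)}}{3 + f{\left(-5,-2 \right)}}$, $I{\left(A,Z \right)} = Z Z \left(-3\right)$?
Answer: $\frac{3888 \left(- 1315 \sqrt{6} + 4106 i\right)}{\sqrt{6} - 3 i} \approx -5.2379 \cdot 10^{6} + 1.0222 \cdot 10^{5} i$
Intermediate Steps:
$I{\left(A,Z \right)} = - 3 Z^{2}$ ($I{\left(A,Z \right)} = Z^{2} \left(-3\right) = - 3 Z^{2}$)
$o = -4 + \frac{7}{3 + i \sqrt{6}}$ ($o = -4 + \frac{12 - 5}{3 + \sqrt{-1 - 5}} = -4 + \frac{7}{3 + \sqrt{-6}} = -4 + \frac{7}{3 + i \sqrt{6}} \approx -2.6 - 1.1431 i$)
$\left(1407 + 23 o\right) I{\left(-13,36 \right)} = \left(1407 + 23 \frac{- 4 \sqrt{6} + 5 i}{\sqrt{6} - 3 i}\right) \left(- 3 \cdot 36^{2}\right) = \left(1407 + \frac{23 \left(- 4 \sqrt{6} + 5 i\right)}{\sqrt{6} - 3 i}\right) \left(\left(-3\right) 1296\right) = \left(1407 + \frac{23 \left(- 4 \sqrt{6} + 5 i\right)}{\sqrt{6} - 3 i}\right) \left(-3888\right) = -5470416 - \frac{89424 \left(- 4 \sqrt{6} + 5 i\right)}{\sqrt{6} - 3 i}$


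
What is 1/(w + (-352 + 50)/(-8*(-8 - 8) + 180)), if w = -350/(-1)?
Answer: 154/53749 ≈ 0.0028652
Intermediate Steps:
w = 350 (w = -350*(-1) = -10*(-35) = 350)
1/(w + (-352 + 50)/(-8*(-8 - 8) + 180)) = 1/(350 + (-352 + 50)/(-8*(-8 - 8) + 180)) = 1/(350 - 302/(-8*(-16) + 180)) = 1/(350 - 302/(128 + 180)) = 1/(350 - 302/308) = 1/(350 - 302*1/308) = 1/(350 - 151/154) = 1/(53749/154) = 154/53749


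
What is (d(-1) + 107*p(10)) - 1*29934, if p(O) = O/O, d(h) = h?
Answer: -29828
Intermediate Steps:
p(O) = 1
(d(-1) + 107*p(10)) - 1*29934 = (-1 + 107*1) - 1*29934 = (-1 + 107) - 29934 = 106 - 29934 = -29828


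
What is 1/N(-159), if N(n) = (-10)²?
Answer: 1/100 ≈ 0.010000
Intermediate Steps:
N(n) = 100
1/N(-159) = 1/100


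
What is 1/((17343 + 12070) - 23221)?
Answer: 1/6192 ≈ 0.00016150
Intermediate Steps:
1/((17343 + 12070) - 23221) = 1/(29413 - 23221) = 1/6192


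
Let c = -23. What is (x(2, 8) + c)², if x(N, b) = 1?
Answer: 484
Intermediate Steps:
(x(2, 8) + c)² = (1 - 23)² = (-22)² = 484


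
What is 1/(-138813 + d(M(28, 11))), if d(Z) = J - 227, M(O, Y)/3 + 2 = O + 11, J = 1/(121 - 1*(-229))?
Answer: -350/48663999 ≈ -7.1922e-6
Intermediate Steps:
J = 1/350 (J = 1/(121 + 229) = 1/350 ≈ 0.0028571)
M(O, Y) = 27 + 3*O (M(O, Y) = -6 + 3*(O + 11) = -6 + 3*(11 + O) = -6 + (33 + 3*O) = 27 + 3*O)
d(Z) = -79449/350 (d(Z) = 1/350 - 227 = -79449/350)
1/(-138813 + d(M(28, 11))) = 1/(-138813 - 79449/350) = 1/(-48663999/350) = -350/48663999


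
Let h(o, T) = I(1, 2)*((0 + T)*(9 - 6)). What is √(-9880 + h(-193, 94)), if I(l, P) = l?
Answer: I*√9598 ≈ 97.969*I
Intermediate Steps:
h(o, T) = 3*T (h(o, T) = 1*((0 + T)*(9 - 6)) = 1*(T*3) = 1*(3*T) = 3*T)
√(-9880 + h(-193, 94)) = √(-9880 + 3*94) = √(-9880 + 282) = √(-9598) = I*√9598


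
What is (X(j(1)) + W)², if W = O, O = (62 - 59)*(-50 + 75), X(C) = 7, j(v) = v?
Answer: 6724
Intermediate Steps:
O = 75 (O = 3*25 = 75)
W = 75
(X(j(1)) + W)² = (7 + 75)² = 82² = 6724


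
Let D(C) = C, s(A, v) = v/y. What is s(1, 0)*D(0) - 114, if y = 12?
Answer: -114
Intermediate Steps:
s(A, v) = v/12
s(1, 0)*D(0) - 114 = ((1/12)*0)*0 - 114 = 0*0 - 114 = 0 - 114 = -114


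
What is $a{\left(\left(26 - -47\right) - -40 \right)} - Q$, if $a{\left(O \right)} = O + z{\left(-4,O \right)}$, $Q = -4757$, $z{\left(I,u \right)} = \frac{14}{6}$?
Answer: $\frac{14617}{3} \approx 4872.3$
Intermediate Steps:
$z{\left(I,u \right)} = \frac{7}{3}$ ($z{\left(I,u \right)} = 14 \cdot \frac{1}{6} = \frac{7}{3}$)
$a{\left(O \right)} = \frac{7}{3} + O$ ($a{\left(O \right)} = O + \frac{7}{3} = \frac{7}{3} + O$)
$a{\left(\left(26 - -47\right) - -40 \right)} - Q = \left(\frac{7}{3} + \left(\left(26 - -47\right) - -40\right)\right) - -4757 = \left(\frac{7}{3} + \left(\left(26 + 47\right) + 40\right)\right) + 4757 = \left(\frac{7}{3} + \left(73 + 40\right)\right) + 4757 = \left(\frac{7}{3} + 113\right) + 4757 = \frac{346}{3} + 4757 = \frac{14617}{3}$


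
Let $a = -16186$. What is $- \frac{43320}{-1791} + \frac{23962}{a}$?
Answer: $\frac{109710263}{4831521} \approx 22.707$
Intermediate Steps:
$- \frac{43320}{-1791} + \frac{23962}{a} = - \frac{43320}{-1791} + \frac{23962}{-16186} = \left(-43320\right) \left(- \frac{1}{1791}\right) + 23962 \left(- \frac{1}{16186}\right) = \frac{14440}{597} - \frac{11981}{8093} = \frac{109710263}{4831521}$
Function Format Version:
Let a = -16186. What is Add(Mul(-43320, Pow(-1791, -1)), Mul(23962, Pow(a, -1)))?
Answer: Rational(109710263, 4831521) ≈ 22.707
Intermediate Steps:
Add(Mul(-43320, Pow(-1791, -1)), Mul(23962, Pow(a, -1))) = Add(Mul(-43320, Pow(-1791, -1)), Mul(23962, Pow(-16186, -1))) = Add(Mul(-43320, Rational(-1, 1791)), Mul(23962, Rational(-1, 16186))) = Add(Rational(14440, 597), Rational(-11981, 8093)) = Rational(109710263, 4831521)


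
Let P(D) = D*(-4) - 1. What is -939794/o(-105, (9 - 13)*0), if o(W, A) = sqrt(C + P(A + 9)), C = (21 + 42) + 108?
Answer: -469897*sqrt(134)/67 ≈ -81186.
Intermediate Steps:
C = 171 (C = 63 + 108 = 171)
P(D) = -1 - 4*D (P(D) = -4*D - 1 = -1 - 4*D)
o(W, A) = sqrt(134 - 4*A) (o(W, A) = sqrt(171 + (-1 - 4*(A + 9))) = sqrt(171 + (-1 - 4*(9 + A))) = sqrt(171 + (-1 + (-36 - 4*A))) = sqrt(171 + (-37 - 4*A)) = sqrt(134 - 4*A))
-939794/o(-105, (9 - 13)*0) = -939794/sqrt(134 - 4*(9 - 13)*0) = -939794/sqrt(134 - (-16)*0) = -939794/sqrt(134 - 4*0) = -939794/sqrt(134 + 0) = -939794*sqrt(134)/134 = -469897*sqrt(134)/67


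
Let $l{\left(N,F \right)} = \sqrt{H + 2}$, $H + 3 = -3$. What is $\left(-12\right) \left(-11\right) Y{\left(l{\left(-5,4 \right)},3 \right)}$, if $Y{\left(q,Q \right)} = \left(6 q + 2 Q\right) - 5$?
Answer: $132 + 1584 i \approx 132.0 + 1584.0 i$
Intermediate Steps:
$H = -6$ ($H = -3 - 3 = -6$)
$l{\left(N,F \right)} = 2 i$ ($l{\left(N,F \right)} = \sqrt{-6 + 2} = \sqrt{-4} = 2 i$)
$Y{\left(q,Q \right)} = -5 + 2 Q + 6 q$ ($Y{\left(q,Q \right)} = \left(2 Q + 6 q\right) - 5 = -5 + 2 Q + 6 q$)
$\left(-12\right) \left(-11\right) Y{\left(l{\left(-5,4 \right)},3 \right)} = \left(-12\right) \left(-11\right) \left(-5 + 2 \cdot 3 + 6 \cdot 2 i\right) = 132 \left(-5 + 6 + 12 i\right) = 132 \left(1 + 12 i\right) = 132 + 1584 i$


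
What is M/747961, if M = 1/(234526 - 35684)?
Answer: 1/148726061162 ≈ 6.7238e-12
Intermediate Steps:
M = 1/198842 ≈ 5.0291e-6
M/747961 = (1/198842)/747961 = (1/198842)*(1/747961) = 1/148726061162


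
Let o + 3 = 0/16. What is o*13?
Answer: -39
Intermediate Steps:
o = -3 (o = -3 + 0/16 = -3 + 0*(1/16) = -3 + 0 = -3)
o*13 = -3*13 = -39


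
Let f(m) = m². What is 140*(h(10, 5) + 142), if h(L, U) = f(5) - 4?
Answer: 22820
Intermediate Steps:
h(L, U) = 21 (h(L, U) = 5² - 4 = 25 - 4 = 21)
140*(h(10, 5) + 142) = 140*(21 + 142) = 140*163 = 22820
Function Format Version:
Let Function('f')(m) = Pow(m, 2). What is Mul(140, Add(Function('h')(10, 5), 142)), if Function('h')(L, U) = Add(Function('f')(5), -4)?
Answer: 22820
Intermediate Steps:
Function('h')(L, U) = 21 (Function('h')(L, U) = Add(Pow(5, 2), -4) = Add(25, -4) = 21)
Mul(140, Add(Function('h')(10, 5), 142)) = Mul(140, Add(21, 142)) = Mul(140, 163) = 22820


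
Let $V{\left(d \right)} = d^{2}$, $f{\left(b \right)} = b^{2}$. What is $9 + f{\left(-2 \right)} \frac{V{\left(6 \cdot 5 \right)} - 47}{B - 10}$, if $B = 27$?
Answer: $\frac{3565}{17} \approx 209.71$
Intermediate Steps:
$9 + f{\left(-2 \right)} \frac{V{\left(6 \cdot 5 \right)} - 47}{B - 10} = 9 + \left(-2\right)^{2} \frac{\left(6 \cdot 5\right)^{2} - 47}{27 - 10} = 9 + 4 \frac{30^{2} - 47}{17} = 9 + 4 \left(900 - 47\right) \frac{1}{17} = 9 + 4 \cdot 853 \cdot \frac{1}{17} = 9 + 4 \cdot \frac{853}{17} = 9 + \frac{3412}{17} = \frac{3565}{17}$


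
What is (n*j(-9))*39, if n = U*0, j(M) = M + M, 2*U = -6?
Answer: 0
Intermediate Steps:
U = -3 (U = (1/2)*(-6) = -3)
j(M) = 2*M
n = 0 (n = -3*0 = 0)
(n*j(-9))*39 = (0*(2*(-9)))*39 = (0*(-18))*39 = 0*39 = 0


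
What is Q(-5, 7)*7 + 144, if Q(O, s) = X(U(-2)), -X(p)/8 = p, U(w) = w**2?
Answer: -80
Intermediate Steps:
X(p) = -8*p
Q(O, s) = -32 (Q(O, s) = -8*(-2)**2 = -8*4 = -32)
Q(-5, 7)*7 + 144 = -32*7 + 144 = -224 + 144 = -80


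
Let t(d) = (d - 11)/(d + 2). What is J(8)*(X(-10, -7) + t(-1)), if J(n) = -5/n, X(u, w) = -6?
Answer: 45/4 ≈ 11.250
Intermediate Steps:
t(d) = (-11 + d)/(2 + d)
J(8)*(X(-10, -7) + t(-1)) = (-5/8)*(-6 + (-11 - 1)/(2 - 1)) = (-5*⅛)*(-6 - 12/1) = -5*(-6 + 1*(-12))/8 = -5*(-6 - 12)/8 = -5/8*(-18) = 45/4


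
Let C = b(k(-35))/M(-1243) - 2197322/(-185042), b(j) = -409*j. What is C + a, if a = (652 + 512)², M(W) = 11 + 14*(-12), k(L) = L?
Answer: 19679792303774/14525797 ≈ 1.3548e+6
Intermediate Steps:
M(W) = -157 (M(W) = 11 - 168 = -157)
C = -1151948338/14525797 (C = -409*(-35)/(-157) - 2197322/(-185042) = 14315*(-1/157) - 2197322*(-1/185042) = -14315/157 + 1098661/92521 = -1151948338/14525797 ≈ -79.304)
a = 1354896 (a = 1164² = 1354896)
C + a = -1151948338/14525797 + 1354896 = 19679792303774/14525797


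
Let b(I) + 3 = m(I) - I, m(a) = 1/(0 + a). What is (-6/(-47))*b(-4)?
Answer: 9/94 ≈ 0.095745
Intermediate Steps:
m(a) = 1/a
b(I) = -3 + 1/I - I (b(I) = -3 + (1/I - I) = -3 + 1/I - I)
(-6/(-47))*b(-4) = (-6/(-47))*(-3 + 1/(-4) - 1*(-4)) = (-6*(-1/47))*(-3 - ¼ + 4) = (6/47)*(¾) = 9/94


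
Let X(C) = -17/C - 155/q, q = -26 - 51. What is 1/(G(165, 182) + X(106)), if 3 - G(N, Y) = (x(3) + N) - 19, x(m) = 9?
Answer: -8162/1225503 ≈ -0.0066601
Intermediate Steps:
q = -77
G(N, Y) = 13 - N (G(N, Y) = 3 - ((9 + N) - 19) = 3 - (-10 + N) = 3 + (10 - N) = 13 - N)
X(C) = 155/77 - 17/C (X(C) = -17/C - 155/(-77) = -17/C - 155*(-1/77) = -17/C + 155/77 = 155/77 - 17/C)
1/(G(165, 182) + X(106)) = 1/((13 - 1*165) + (155/77 - 17/106)) = 1/((13 - 165) + (155/77 - 17*1/106)) = 1/(-152 + (155/77 - 17/106)) = 1/(-152 + 15121/8162) = 1/(-1225503/8162) = -8162/1225503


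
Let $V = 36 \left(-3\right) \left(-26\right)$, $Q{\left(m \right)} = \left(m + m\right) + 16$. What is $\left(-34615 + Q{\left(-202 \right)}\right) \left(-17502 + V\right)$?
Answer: $514334082$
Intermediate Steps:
$Q{\left(m \right)} = 16 + 2 m$ ($Q{\left(m \right)} = 2 m + 16 = 16 + 2 m$)
$V = 2808$ ($V = \left(-108\right) \left(-26\right) = 2808$)
$\left(-34615 + Q{\left(-202 \right)}\right) \left(-17502 + V\right) = \left(-34615 + \left(16 + 2 \left(-202\right)\right)\right) \left(-17502 + 2808\right) = \left(-34615 + \left(16 - 404\right)\right) \left(-14694\right) = \left(-34615 - 388\right) \left(-14694\right) = \left(-35003\right) \left(-14694\right) = 514334082$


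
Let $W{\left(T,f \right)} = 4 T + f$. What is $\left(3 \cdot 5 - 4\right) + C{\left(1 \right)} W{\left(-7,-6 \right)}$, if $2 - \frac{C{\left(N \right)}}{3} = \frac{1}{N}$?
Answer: $-91$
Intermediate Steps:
$W{\left(T,f \right)} = f + 4 T$
$C{\left(N \right)} = 6 - \frac{3}{N}$
$\left(3 \cdot 5 - 4\right) + C{\left(1 \right)} W{\left(-7,-6 \right)} = \left(3 \cdot 5 - 4\right) + \left(6 - \frac{3}{1}\right) \left(-6 + 4 \left(-7\right)\right) = \left(15 - 4\right) + \left(6 - 3\right) \left(-6 - 28\right) = 11 + \left(6 - 3\right) \left(-34\right) = 11 + 3 \left(-34\right) = 11 - 102 = -91$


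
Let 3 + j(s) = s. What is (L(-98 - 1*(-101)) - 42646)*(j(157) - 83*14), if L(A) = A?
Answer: 42984144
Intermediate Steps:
j(s) = -3 + s
(L(-98 - 1*(-101)) - 42646)*(j(157) - 83*14) = ((-98 - 1*(-101)) - 42646)*((-3 + 157) - 83*14) = ((-98 + 101) - 42646)*(154 - 1162) = (3 - 42646)*(-1008) = -42643*(-1008) = 42984144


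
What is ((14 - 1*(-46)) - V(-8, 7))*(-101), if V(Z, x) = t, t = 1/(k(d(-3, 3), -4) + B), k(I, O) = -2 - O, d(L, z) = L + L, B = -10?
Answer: -48581/8 ≈ -6072.6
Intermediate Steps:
d(L, z) = 2*L
t = -⅛ (t = 1/((-2 - 1*(-4)) - 10) = 1/((-2 + 4) - 10) = 1/(2 - 10) = 1/(-8) = -⅛ ≈ -0.12500)
V(Z, x) = -⅛
((14 - 1*(-46)) - V(-8, 7))*(-101) = ((14 - 1*(-46)) - 1*(-⅛))*(-101) = ((14 + 46) + ⅛)*(-101) = (60 + ⅛)*(-101) = (481/8)*(-101) = -48581/8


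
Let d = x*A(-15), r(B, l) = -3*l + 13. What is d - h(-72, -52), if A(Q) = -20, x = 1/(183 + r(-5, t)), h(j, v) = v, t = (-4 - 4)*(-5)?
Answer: 983/19 ≈ 51.737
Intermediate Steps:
t = 40 (t = -8*(-5) = 40)
r(B, l) = 13 - 3*l
x = 1/76 (x = 1/(183 + (13 - 3*40)) = 1/(183 + (13 - 120)) = 1/(183 - 107) = 1/76 ≈ 0.013158)
d = -5/19 (d = (1/76)*(-20) = -5/19 ≈ -0.26316)
d - h(-72, -52) = -5/19 - 1*(-52) = -5/19 + 52 = 983/19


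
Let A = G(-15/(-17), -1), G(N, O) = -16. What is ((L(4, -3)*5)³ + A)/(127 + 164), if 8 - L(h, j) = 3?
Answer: 5203/97 ≈ 53.639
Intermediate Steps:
A = -16
L(h, j) = 5 (L(h, j) = 8 - 1*3 = 8 - 3 = 5)
((L(4, -3)*5)³ + A)/(127 + 164) = ((5*5)³ - 16)/(127 + 164) = (25³ - 16)/291 = (15625 - 16)*(1/291) = 15609*(1/291) = 5203/97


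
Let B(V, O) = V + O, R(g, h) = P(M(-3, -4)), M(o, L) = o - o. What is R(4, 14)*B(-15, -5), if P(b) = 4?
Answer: -80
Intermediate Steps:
M(o, L) = 0
R(g, h) = 4
B(V, O) = O + V
R(4, 14)*B(-15, -5) = 4*(-5 - 15) = 4*(-20) = -80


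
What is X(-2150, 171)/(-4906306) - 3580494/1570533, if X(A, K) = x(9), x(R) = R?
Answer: -5855671109987/2568505160366 ≈ -2.2798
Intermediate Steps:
X(A, K) = 9
X(-2150, 171)/(-4906306) - 3580494/1570533 = 9/(-4906306) - 3580494/1570533 = 9*(-1/4906306) - 3580494*1/1570533 = -9/4906306 - 1193498/523511 = -5855671109987/2568505160366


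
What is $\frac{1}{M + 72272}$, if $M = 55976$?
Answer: $\frac{1}{128248} \approx 7.7974 \cdot 10^{-6}$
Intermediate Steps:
$\frac{1}{M + 72272} = \frac{1}{55976 + 72272} = \frac{1}{128248}$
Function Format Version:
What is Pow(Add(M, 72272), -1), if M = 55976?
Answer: Rational(1, 128248) ≈ 7.7974e-6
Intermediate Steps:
Pow(Add(M, 72272), -1) = Pow(Add(55976, 72272), -1) = Pow(128248, -1) = Rational(1, 128248)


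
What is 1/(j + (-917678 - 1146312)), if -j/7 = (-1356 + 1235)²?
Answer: -1/2166477 ≈ -4.6158e-7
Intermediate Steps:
j = -102487 (j = -7*(-1356 + 1235)² = -7*(-121)² = -7*14641 = -102487)
1/(j + (-917678 - 1146312)) = 1/(-102487 + (-917678 - 1146312)) = 1/(-102487 - 2063990) = 1/(-2166477) = -1/2166477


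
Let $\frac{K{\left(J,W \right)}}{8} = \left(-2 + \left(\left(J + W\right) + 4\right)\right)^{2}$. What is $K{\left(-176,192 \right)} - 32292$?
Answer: $-29700$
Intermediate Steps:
$K{\left(J,W \right)} = 8 \left(2 + J + W\right)^{2}$ ($K{\left(J,W \right)} = 8 \left(-2 + \left(\left(J + W\right) + 4\right)\right)^{2} = 8 \left(-2 + \left(4 + J + W\right)\right)^{2} = 8 \left(2 + J + W\right)^{2}$)
$K{\left(-176,192 \right)} - 32292 = 8 \left(2 - 176 + 192\right)^{2} - 32292 = 8 \cdot 18^{2} - 32292 = 8 \cdot 324 - 32292 = 2592 - 32292 = -29700$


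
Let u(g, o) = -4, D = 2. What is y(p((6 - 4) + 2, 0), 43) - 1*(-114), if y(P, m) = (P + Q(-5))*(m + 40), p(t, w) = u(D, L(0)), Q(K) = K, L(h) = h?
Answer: -633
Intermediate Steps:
p(t, w) = -4
y(P, m) = (-5 + P)*(40 + m) (y(P, m) = (P - 5)*(m + 40) = (-5 + P)*(40 + m))
y(p((6 - 4) + 2, 0), 43) - 1*(-114) = (-200 - 5*43 + 40*(-4) - 4*43) - 1*(-114) = (-200 - 215 - 160 - 172) + 114 = -747 + 114 = -633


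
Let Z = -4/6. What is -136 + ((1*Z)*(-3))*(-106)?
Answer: -348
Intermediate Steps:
Z = -⅔ (Z = -4*⅙ = -⅔ ≈ -0.66667)
-136 + ((1*Z)*(-3))*(-106) = -136 + ((1*(-⅔))*(-3))*(-106) = -136 - ⅔*(-3)*(-106) = -136 + 2*(-106) = -136 - 212 = -348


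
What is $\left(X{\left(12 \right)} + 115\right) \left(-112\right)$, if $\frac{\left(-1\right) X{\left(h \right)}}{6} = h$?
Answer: $-4816$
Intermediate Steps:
$X{\left(h \right)} = - 6 h$
$\left(X{\left(12 \right)} + 115\right) \left(-112\right) = \left(\left(-6\right) 12 + 115\right) \left(-112\right) = \left(-72 + 115\right) \left(-112\right) = 43 \left(-112\right) = -4816$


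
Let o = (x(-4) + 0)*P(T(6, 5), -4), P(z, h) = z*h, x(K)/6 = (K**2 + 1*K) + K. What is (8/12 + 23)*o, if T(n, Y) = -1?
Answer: 4544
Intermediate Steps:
x(K) = 6*K**2 + 12*K (x(K) = 6*((K**2 + 1*K) + K) = 6*((K**2 + K) + K) = 6*((K + K**2) + K) = 6*(K**2 + 2*K) = 6*K**2 + 12*K)
P(z, h) = h*z
o = 192 (o = (6*(-4)*(2 - 4) + 0)*(-4*(-1)) = (6*(-4)*(-2) + 0)*4 = (48 + 0)*4 = 48*4 = 192)
(8/12 + 23)*o = (8/12 + 23)*192 = (8*(1/12) + 23)*192 = (2/3 + 23)*192 = (71/3)*192 = 4544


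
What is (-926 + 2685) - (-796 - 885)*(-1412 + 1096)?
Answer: -529437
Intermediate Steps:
(-926 + 2685) - (-796 - 885)*(-1412 + 1096) = 1759 - (-1681)*(-316) = 1759 - 1*531196 = 1759 - 531196 = -529437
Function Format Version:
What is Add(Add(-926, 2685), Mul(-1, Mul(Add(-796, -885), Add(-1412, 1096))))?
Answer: -529437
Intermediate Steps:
Add(Add(-926, 2685), Mul(-1, Mul(Add(-796, -885), Add(-1412, 1096)))) = Add(1759, Mul(-1, Mul(-1681, -316))) = Add(1759, Mul(-1, 531196)) = Add(1759, -531196) = -529437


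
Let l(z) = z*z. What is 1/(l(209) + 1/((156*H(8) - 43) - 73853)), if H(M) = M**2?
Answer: 63912/2791740071 ≈ 2.2893e-5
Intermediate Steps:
l(z) = z**2
1/(l(209) + 1/((156*H(8) - 43) - 73853)) = 1/(209**2 + 1/((156*8**2 - 43) - 73853)) = 1/(43681 + 1/((156*64 - 43) - 73853)) = 1/(43681 + 1/((9984 - 43) - 73853)) = 1/(43681 + 1/(9941 - 73853)) = 1/(43681 + 1/(-63912)) = 1/(43681 - 1/63912) = 1/(2791740071/63912) = 63912/2791740071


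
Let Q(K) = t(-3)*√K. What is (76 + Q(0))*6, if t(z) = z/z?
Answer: 456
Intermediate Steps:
t(z) = 1
Q(K) = √K (Q(K) = 1*√K = √K)
(76 + Q(0))*6 = (76 + √0)*6 = (76 + 0)*6 = 76*6 = 456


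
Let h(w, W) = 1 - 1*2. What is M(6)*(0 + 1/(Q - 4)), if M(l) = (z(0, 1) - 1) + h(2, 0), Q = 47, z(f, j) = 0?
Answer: -2/43 ≈ -0.046512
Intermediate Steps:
h(w, W) = -1 (h(w, W) = 1 - 2 = -1)
M(l) = -2 (M(l) = (0 - 1) - 1 = -1 - 1 = -2)
M(6)*(0 + 1/(Q - 4)) = -2*(0 + 1/(47 - 4)) = -2*(0 + 1/43) = -2*1/43 = -2/43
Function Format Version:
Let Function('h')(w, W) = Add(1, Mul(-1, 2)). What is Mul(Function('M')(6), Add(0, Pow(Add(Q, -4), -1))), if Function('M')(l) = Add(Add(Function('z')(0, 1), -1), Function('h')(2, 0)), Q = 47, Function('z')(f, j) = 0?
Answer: Rational(-2, 43) ≈ -0.046512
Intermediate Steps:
Function('h')(w, W) = -1 (Function('h')(w, W) = Add(1, -2) = -1)
Function('M')(l) = -2 (Function('M')(l) = Add(Add(0, -1), -1) = Add(-1, -1) = -2)
Mul(Function('M')(6), Add(0, Pow(Add(Q, -4), -1))) = Mul(-2, Add(0, Pow(Add(47, -4), -1))) = Mul(-2, Add(0, Pow(43, -1))) = Mul(-2, Add(0, Rational(1, 43))) = Mul(-2, Rational(1, 43)) = Rational(-2, 43)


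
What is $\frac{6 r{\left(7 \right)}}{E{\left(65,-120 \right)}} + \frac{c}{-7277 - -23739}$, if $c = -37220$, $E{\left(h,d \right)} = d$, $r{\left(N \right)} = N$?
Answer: $- \frac{429817}{164620} \approx -2.611$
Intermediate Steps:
$\frac{6 r{\left(7 \right)}}{E{\left(65,-120 \right)}} + \frac{c}{-7277 - -23739} = \frac{6 \cdot 7}{-120} - \frac{37220}{-7277 - -23739} = 42 \left(- \frac{1}{120}\right) - \frac{37220}{-7277 + 23739} = - \frac{7}{20} - \frac{37220}{16462} = - \frac{7}{20} - \frac{18610}{8231} = - \frac{429817}{164620}$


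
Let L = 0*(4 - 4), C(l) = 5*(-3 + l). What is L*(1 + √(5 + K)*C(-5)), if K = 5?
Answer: 0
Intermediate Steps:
C(l) = -15 + 5*l
L = 0 (L = 0*0 = 0)
L*(1 + √(5 + K)*C(-5)) = 0*(1 + √(5 + 5)*(-15 + 5*(-5))) = 0*(1 + √10*(-15 - 25)) = 0*(1 + √10*(-40)) = 0*(1 - 40*√10) = 0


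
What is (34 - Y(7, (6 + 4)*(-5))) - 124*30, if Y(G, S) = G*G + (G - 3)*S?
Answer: -3535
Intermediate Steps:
Y(G, S) = G² + S*(-3 + G) (Y(G, S) = G² + (-3 + G)*S = G² + S*(-3 + G))
(34 - Y(7, (6 + 4)*(-5))) - 124*30 = (34 - (7² - 3*(6 + 4)*(-5) + 7*((6 + 4)*(-5)))) - 124*30 = (34 - (49 - 30*(-5) + 7*(10*(-5)))) - 3720 = (34 - (49 - 3*(-50) + 7*(-50))) - 3720 = (34 - (49 + 150 - 350)) - 3720 = (34 - 1*(-151)) - 3720 = (34 + 151) - 3720 = 185 - 3720 = -3535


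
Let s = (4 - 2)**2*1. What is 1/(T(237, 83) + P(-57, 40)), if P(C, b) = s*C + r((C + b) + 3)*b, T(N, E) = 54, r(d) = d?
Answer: -1/734 ≈ -0.0013624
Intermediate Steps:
s = 4 (s = 2**2*1 = 4*1 = 4)
P(C, b) = 4*C + b*(3 + C + b) (P(C, b) = 4*C + ((C + b) + 3)*b = 4*C + (3 + C + b)*b = 4*C + b*(3 + C + b))
1/(T(237, 83) + P(-57, 40)) = 1/(54 + (4*(-57) + 40*(3 - 57 + 40))) = 1/(54 + (-228 + 40*(-14))) = 1/(54 + (-228 - 560)) = 1/(54 - 788) = 1/(-734) = -1/734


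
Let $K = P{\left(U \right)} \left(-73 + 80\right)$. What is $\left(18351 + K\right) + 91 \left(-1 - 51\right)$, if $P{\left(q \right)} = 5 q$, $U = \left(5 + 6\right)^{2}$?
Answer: $17854$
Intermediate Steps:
$U = 121$ ($U = 11^{2} = 121$)
$K = 4235$ ($K = 5 \cdot 121 \left(-73 + 80\right) = 605 \cdot 7 = 4235$)
$\left(18351 + K\right) + 91 \left(-1 - 51\right) = \left(18351 + 4235\right) + 91 \left(-1 - 51\right) = 22586 + 91 \left(-52\right) = 22586 - 4732 = 17854$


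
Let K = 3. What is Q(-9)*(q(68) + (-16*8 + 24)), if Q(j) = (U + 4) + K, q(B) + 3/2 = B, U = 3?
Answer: -375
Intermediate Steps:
q(B) = -3/2 + B
Q(j) = 10 (Q(j) = (3 + 4) + 3 = 7 + 3 = 10)
Q(-9)*(q(68) + (-16*8 + 24)) = 10*((-3/2 + 68) + (-16*8 + 24)) = 10*(133/2 + (-128 + 24)) = 10*(133/2 - 104) = 10*(-75/2) = -375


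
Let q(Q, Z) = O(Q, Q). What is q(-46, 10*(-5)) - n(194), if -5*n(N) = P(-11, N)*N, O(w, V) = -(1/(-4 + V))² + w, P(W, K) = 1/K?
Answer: -114501/2500 ≈ -45.800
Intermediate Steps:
O(w, V) = w - 1/(-4 + V)² (O(w, V) = -1/(-4 + V)² + w = w - 1/(-4 + V)²)
n(N) = -⅕ (n(N) = -N/(5*N) = -⅕*1 = -⅕)
q(Q, Z) = Q - 1/(-4 + Q)²
q(-46, 10*(-5)) - n(194) = (-46 - 1/(-4 - 46)²) - 1*(-⅕) = (-46 - 1/(-50)²) + ⅕ = (-46 - 1*1/2500) + ⅕ = (-46 - 1/2500) + ⅕ = -115001/2500 + ⅕ = -114501/2500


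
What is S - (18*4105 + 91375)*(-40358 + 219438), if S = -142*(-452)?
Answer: -29595592016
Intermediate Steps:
S = 64184
S - (18*4105 + 91375)*(-40358 + 219438) = 64184 - (18*4105 + 91375)*(-40358 + 219438) = 64184 - (73890 + 91375)*179080 = 64184 - 165265*179080 = 64184 - 1*29595656200 = 64184 - 29595656200 = -29595592016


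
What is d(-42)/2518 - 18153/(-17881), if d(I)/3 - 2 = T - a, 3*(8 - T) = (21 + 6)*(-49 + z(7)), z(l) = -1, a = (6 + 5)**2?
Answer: 63894231/45024358 ≈ 1.4191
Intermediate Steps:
a = 121 (a = 11**2 = 121)
T = 458 (T = 8 - (21 + 6)*(-49 - 1)/3 = 8 - 9*(-50) = 8 - 1/3*(-1350) = 8 + 450 = 458)
d(I) = 1017 (d(I) = 6 + 3*(458 - 1*121) = 6 + 3*(458 - 121) = 6 + 3*337 = 6 + 1011 = 1017)
d(-42)/2518 - 18153/(-17881) = 1017/2518 - 18153/(-17881) = 1017*(1/2518) - 18153*(-1/17881) = 1017/2518 + 18153/17881 = 63894231/45024358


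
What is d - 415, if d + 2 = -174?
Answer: -591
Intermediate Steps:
d = -176 (d = -2 - 174 = -176)
d - 415 = -176 - 415 = -591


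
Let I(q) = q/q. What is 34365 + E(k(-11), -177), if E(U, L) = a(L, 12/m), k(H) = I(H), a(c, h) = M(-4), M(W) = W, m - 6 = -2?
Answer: 34361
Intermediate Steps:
m = 4 (m = 6 - 2 = 4)
a(c, h) = -4
I(q) = 1
k(H) = 1
E(U, L) = -4
34365 + E(k(-11), -177) = 34365 - 4 = 34361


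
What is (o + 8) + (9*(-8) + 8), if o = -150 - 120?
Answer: -326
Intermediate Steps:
o = -270
(o + 8) + (9*(-8) + 8) = (-270 + 8) + (9*(-8) + 8) = -262 + (-72 + 8) = -262 - 64 = -326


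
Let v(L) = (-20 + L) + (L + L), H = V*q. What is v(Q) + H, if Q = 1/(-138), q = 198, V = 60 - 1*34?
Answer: 235887/46 ≈ 5128.0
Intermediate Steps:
V = 26 (V = 60 - 34 = 26)
H = 5148 (H = 26*198 = 5148)
Q = -1/138 ≈ -0.0072464
v(L) = -20 + 3*L (v(L) = (-20 + L) + 2*L = -20 + 3*L)
v(Q) + H = (-20 + 3*(-1/138)) + 5148 = (-20 - 1/46) + 5148 = -921/46 + 5148 = 235887/46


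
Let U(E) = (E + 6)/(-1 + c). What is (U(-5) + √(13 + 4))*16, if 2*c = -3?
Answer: -32/5 + 16*√17 ≈ 59.570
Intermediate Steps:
c = -3/2 (c = (½)*(-3) = -3/2 ≈ -1.5000)
U(E) = -12/5 - 2*E/5 (U(E) = (E + 6)/(-1 - 3/2) = (6 + E)/(-5/2) = (6 + E)*(-⅖) = -12/5 - 2*E/5)
(U(-5) + √(13 + 4))*16 = ((-12/5 - ⅖*(-5)) + √(13 + 4))*16 = ((-12/5 + 2) + √17)*16 = (-⅖ + √17)*16 = -32/5 + 16*√17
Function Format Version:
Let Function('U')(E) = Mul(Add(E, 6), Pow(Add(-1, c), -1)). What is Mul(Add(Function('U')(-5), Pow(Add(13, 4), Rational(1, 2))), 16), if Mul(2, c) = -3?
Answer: Add(Rational(-32, 5), Mul(16, Pow(17, Rational(1, 2)))) ≈ 59.570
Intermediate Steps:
c = Rational(-3, 2) (c = Mul(Rational(1, 2), -3) = Rational(-3, 2) ≈ -1.5000)
Function('U')(E) = Add(Rational(-12, 5), Mul(Rational(-2, 5), E)) (Function('U')(E) = Mul(Add(E, 6), Pow(Add(-1, Rational(-3, 2)), -1)) = Mul(Add(6, E), Pow(Rational(-5, 2), -1)) = Mul(Add(6, E), Rational(-2, 5)) = Add(Rational(-12, 5), Mul(Rational(-2, 5), E)))
Mul(Add(Function('U')(-5), Pow(Add(13, 4), Rational(1, 2))), 16) = Mul(Add(Add(Rational(-12, 5), Mul(Rational(-2, 5), -5)), Pow(Add(13, 4), Rational(1, 2))), 16) = Mul(Add(Add(Rational(-12, 5), 2), Pow(17, Rational(1, 2))), 16) = Mul(Add(Rational(-2, 5), Pow(17, Rational(1, 2))), 16) = Add(Rational(-32, 5), Mul(16, Pow(17, Rational(1, 2))))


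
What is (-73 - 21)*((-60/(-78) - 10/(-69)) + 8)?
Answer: -751624/897 ≈ -837.93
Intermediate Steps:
(-73 - 21)*((-60/(-78) - 10/(-69)) + 8) = -94*((-60*(-1/78) - 10*(-1/69)) + 8) = -94*((10/13 + 10/69) + 8) = -94*(820/897 + 8) = -94*7996/897 = -751624/897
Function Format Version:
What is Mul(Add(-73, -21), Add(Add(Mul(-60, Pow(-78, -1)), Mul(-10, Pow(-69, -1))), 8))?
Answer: Rational(-751624, 897) ≈ -837.93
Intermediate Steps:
Mul(Add(-73, -21), Add(Add(Mul(-60, Pow(-78, -1)), Mul(-10, Pow(-69, -1))), 8)) = Mul(-94, Add(Add(Mul(-60, Rational(-1, 78)), Mul(-10, Rational(-1, 69))), 8)) = Mul(-94, Add(Add(Rational(10, 13), Rational(10, 69)), 8)) = Mul(-94, Add(Rational(820, 897), 8)) = Mul(-94, Rational(7996, 897)) = Rational(-751624, 897)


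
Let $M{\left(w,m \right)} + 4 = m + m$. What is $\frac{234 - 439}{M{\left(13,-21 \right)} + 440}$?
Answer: $- \frac{205}{394} \approx -0.5203$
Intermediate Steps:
$M{\left(w,m \right)} = -4 + 2 m$ ($M{\left(w,m \right)} = -4 + \left(m + m\right) = -4 + 2 m$)
$\frac{234 - 439}{M{\left(13,-21 \right)} + 440} = \frac{234 - 439}{\left(-4 + 2 \left(-21\right)\right) + 440} = - \frac{205}{\left(-4 - 42\right) + 440} = - \frac{205}{-46 + 440} = - \frac{205}{394}$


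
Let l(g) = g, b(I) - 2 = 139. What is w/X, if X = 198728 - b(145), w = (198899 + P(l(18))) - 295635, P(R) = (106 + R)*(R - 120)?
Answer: -109384/198587 ≈ -0.55081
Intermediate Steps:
b(I) = 141 (b(I) = 2 + 139 = 141)
P(R) = (-120 + R)*(106 + R) (P(R) = (106 + R)*(-120 + R) = (-120 + R)*(106 + R))
w = -109384 (w = (198899 + (-12720 + 18**2 - 14*18)) - 295635 = (198899 + (-12720 + 324 - 252)) - 295635 = (198899 - 12648) - 295635 = 186251 - 295635 = -109384)
X = 198587 (X = 198728 - 1*141 = 198728 - 141 = 198587)
w/X = -109384/198587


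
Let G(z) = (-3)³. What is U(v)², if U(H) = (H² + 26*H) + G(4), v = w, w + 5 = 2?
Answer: 9216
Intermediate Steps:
G(z) = -27
w = -3 (w = -5 + 2 = -3)
v = -3
U(H) = -27 + H² + 26*H (U(H) = (H² + 26*H) - 27 = -27 + H² + 26*H)
U(v)² = (-27 + (-3)² + 26*(-3))² = (-27 + 9 - 78)² = (-96)² = 9216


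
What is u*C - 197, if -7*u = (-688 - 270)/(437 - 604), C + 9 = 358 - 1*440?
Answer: -20445/167 ≈ -122.43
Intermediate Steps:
C = -91 (C = -9 + (358 - 1*440) = -9 + (358 - 440) = -9 - 82 = -91)
u = -958/1169 (u = -(-688 - 270)/(7*(437 - 604)) = -(-958)/(7*(-167)) = -(-958)*(-1)/(7*167) = -⅐*958/167 = -958/1169 ≈ -0.81950)
u*C - 197 = -958/1169*(-91) - 197 = 12454/167 - 197 = -20445/167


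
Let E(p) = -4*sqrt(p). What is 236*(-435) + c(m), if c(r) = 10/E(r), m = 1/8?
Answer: -102660 - 5*sqrt(2) ≈ -1.0267e+5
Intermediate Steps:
m = 1/8 ≈ 0.12500
c(r) = -5/(2*sqrt(r)) (c(r) = 10/((-4*sqrt(r))) = 10*(-1/(4*sqrt(r))) = -5/(2*sqrt(r)))
236*(-435) + c(m) = 236*(-435) - 5*sqrt(2) = -102660 - 5*sqrt(2)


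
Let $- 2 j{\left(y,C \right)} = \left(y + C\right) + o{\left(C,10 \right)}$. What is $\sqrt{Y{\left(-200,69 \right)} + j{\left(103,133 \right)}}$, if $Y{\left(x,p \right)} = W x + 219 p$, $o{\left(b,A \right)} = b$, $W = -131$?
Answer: $\frac{\sqrt{164506}}{2} \approx 202.8$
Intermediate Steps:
$j{\left(y,C \right)} = - C - \frac{y}{2}$ ($j{\left(y,C \right)} = - \frac{\left(y + C\right) + C}{2} = - \frac{\left(C + y\right) + C}{2} = - \frac{y + 2 C}{2} = - C - \frac{y}{2}$)
$Y{\left(x,p \right)} = - 131 x + 219 p$
$\sqrt{Y{\left(-200,69 \right)} + j{\left(103,133 \right)}} = \sqrt{\left(\left(-131\right) \left(-200\right) + 219 \cdot 69\right) - \frac{369}{2}} = \sqrt{\left(26200 + 15111\right) - \frac{369}{2}} = \sqrt{41311 - \frac{369}{2}} = \sqrt{\frac{82253}{2}} = \frac{\sqrt{164506}}{2}$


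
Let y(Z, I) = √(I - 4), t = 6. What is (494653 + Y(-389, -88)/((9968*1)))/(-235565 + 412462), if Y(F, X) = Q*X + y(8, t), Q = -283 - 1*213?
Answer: 308171547/110206831 + √2/1763309296 ≈ 2.7963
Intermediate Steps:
Q = -496 (Q = -283 - 213 = -496)
y(Z, I) = √(-4 + I)
Y(F, X) = √2 - 496*X (Y(F, X) = -496*X + √(-4 + 6) = -496*X + √2 = √2 - 496*X)
(494653 + Y(-389, -88)/((9968*1)))/(-235565 + 412462) = (494653 + (√2 - 496*(-88))/((9968*1)))/(-235565 + 412462) = (494653 + (√2 + 43648)/9968)/176897 = (494653 + (43648 + √2)*(1/9968))*(1/176897) = (494653 + (2728/623 + √2/9968))*(1/176897) = (308171547/623 + √2/9968)*(1/176897) = 308171547/110206831 + √2/1763309296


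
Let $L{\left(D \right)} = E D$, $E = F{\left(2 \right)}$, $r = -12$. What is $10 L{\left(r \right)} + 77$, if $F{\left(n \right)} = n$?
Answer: $-163$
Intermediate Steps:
$E = 2$
$L{\left(D \right)} = 2 D$
$10 L{\left(r \right)} + 77 = 10 \cdot 2 \left(-12\right) + 77 = 10 \left(-24\right) + 77 = -240 + 77 = -163$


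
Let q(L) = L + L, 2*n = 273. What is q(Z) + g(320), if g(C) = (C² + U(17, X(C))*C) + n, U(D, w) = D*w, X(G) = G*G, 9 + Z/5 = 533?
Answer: 1114327553/2 ≈ 5.5716e+8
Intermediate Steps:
Z = 2620 (Z = -45 + 5*533 = -45 + 2665 = 2620)
X(G) = G²
n = 273/2 (n = (½)*273 = 273/2 ≈ 136.50)
q(L) = 2*L
g(C) = 273/2 + C² + 17*C³ (g(C) = (C² + (17*C²)*C) + 273/2 = (C² + 17*C³) + 273/2 = 273/2 + C² + 17*C³)
q(Z) + g(320) = 2*2620 + (273/2 + 320² + 17*320³) = 5240 + (273/2 + 102400 + 17*32768000) = 5240 + (273/2 + 102400 + 557056000) = 5240 + 1114317073/2 = 1114327553/2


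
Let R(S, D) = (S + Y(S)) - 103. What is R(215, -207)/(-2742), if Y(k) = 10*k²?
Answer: -231181/1371 ≈ -168.62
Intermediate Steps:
R(S, D) = -103 + S + 10*S² (R(S, D) = (S + 10*S²) - 103 = -103 + S + 10*S²)
R(215, -207)/(-2742) = (-103 + 215 + 10*215²)/(-2742) = (-103 + 215 + 10*46225)*(-1/2742) = (-103 + 215 + 462250)*(-1/2742) = 462362*(-1/2742) = -231181/1371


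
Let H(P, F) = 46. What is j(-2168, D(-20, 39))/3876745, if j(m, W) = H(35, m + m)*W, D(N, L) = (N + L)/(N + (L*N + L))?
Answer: -874/2950202945 ≈ -2.9625e-7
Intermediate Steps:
D(N, L) = (L + N)/(L + N + L*N) (D(N, L) = (L + N)/(N + (L + L*N)) = (L + N)/(L + N + L*N))
j(m, W) = 46*W
j(-2168, D(-20, 39))/3876745 = (46*((39 - 20)/(39 - 20 + 39*(-20))))/3876745 = (46*(19/(39 - 20 - 780)))*(1/3876745) = (46*(19/(-761)))*(1/3876745) = (46*(-1/761*19))*(1/3876745) = (46*(-19/761))*(1/3876745) = -874/761*1/3876745 = -874/2950202945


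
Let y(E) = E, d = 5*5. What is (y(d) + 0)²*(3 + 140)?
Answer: 89375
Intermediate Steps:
d = 25
(y(d) + 0)²*(3 + 140) = (25 + 0)²*(3 + 140) = 25²*143 = 625*143 = 89375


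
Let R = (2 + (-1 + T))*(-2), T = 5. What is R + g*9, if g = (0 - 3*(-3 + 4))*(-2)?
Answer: 42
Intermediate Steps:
g = 6 (g = (0 - 3*1)*(-2) = (0 - 3)*(-2) = -3*(-2) = 6)
R = -12 (R = (2 + (-1 + 5))*(-2) = (2 + 4)*(-2) = 6*(-2) = -12)
R + g*9 = -12 + 6*9 = -12 + 54 = 42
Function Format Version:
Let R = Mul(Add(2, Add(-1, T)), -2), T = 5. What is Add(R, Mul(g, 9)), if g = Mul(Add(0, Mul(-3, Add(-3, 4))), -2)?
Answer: 42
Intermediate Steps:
g = 6 (g = Mul(Add(0, Mul(-3, 1)), -2) = Mul(Add(0, -3), -2) = Mul(-3, -2) = 6)
R = -12 (R = Mul(Add(2, Add(-1, 5)), -2) = Mul(Add(2, 4), -2) = Mul(6, -2) = -12)
Add(R, Mul(g, 9)) = Add(-12, Mul(6, 9)) = Add(-12, 54) = 42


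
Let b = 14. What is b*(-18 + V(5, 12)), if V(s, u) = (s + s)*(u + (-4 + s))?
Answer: 1568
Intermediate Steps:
V(s, u) = 2*s*(-4 + s + u) (V(s, u) = (2*s)*(-4 + s + u) = 2*s*(-4 + s + u))
b*(-18 + V(5, 12)) = 14*(-18 + 2*5*(-4 + 5 + 12)) = 14*(-18 + 2*5*13) = 14*(-18 + 130) = 14*112 = 1568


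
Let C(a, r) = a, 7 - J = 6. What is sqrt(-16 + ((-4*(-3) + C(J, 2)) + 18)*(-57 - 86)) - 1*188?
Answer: -188 + I*sqrt(4449) ≈ -188.0 + 66.701*I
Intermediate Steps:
J = 1 (J = 7 - 1*6 = 7 - 6 = 1)
sqrt(-16 + ((-4*(-3) + C(J, 2)) + 18)*(-57 - 86)) - 1*188 = sqrt(-16 + ((-4*(-3) + 1) + 18)*(-57 - 86)) - 1*188 = sqrt(-16 + ((12 + 1) + 18)*(-143)) - 188 = sqrt(-16 + (13 + 18)*(-143)) - 188 = sqrt(-16 + 31*(-143)) - 188 = sqrt(-16 - 4433) - 188 = sqrt(-4449) - 188 = I*sqrt(4449) - 188 = -188 + I*sqrt(4449)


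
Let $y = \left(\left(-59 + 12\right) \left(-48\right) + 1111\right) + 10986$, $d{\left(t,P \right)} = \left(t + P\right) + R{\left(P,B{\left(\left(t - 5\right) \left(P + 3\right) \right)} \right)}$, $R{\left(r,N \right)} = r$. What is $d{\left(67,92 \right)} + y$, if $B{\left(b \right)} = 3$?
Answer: $14604$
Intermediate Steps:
$d{\left(t,P \right)} = t + 2 P$ ($d{\left(t,P \right)} = \left(t + P\right) + P = \left(P + t\right) + P = t + 2 P$)
$y = 14353$ ($y = \left(\left(-47\right) \left(-48\right) + 1111\right) + 10986 = \left(2256 + 1111\right) + 10986 = 3367 + 10986 = 14353$)
$d{\left(67,92 \right)} + y = \left(67 + 2 \cdot 92\right) + 14353 = \left(67 + 184\right) + 14353 = 251 + 14353 = 14604$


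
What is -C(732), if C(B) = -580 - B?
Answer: 1312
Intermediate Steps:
-C(732) = -(-580 - 1*732) = -(-580 - 732) = -1*(-1312) = 1312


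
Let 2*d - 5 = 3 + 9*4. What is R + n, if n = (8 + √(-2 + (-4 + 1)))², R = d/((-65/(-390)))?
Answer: 191 + 16*I*√5 ≈ 191.0 + 35.777*I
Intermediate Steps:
d = 22 (d = 5/2 + (3 + 9*4)/2 = 5/2 + (3 + 36)/2 = 5/2 + (½)*39 = 5/2 + 39/2 = 22)
R = 132 (R = 22/((-65/(-390))) = 22/((-65*(-1/390))) = 22/(⅙) = 22*6 = 132)
n = (8 + I*√5)² (n = (8 + √(-2 - 3))² = (8 + √(-5))² = (8 + I*√5)² ≈ 59.0 + 35.777*I)
R + n = 132 + (8 + I*√5)²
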